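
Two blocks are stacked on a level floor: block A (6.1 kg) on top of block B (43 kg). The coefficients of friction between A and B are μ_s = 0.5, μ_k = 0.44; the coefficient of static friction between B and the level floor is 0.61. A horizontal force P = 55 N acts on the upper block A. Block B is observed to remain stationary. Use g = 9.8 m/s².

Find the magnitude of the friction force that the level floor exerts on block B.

Between the blocks, N₁ = m_A g = 59.78 N.
Maximum static friction on A from B: μ_s N₁ = 0.5×59.78 = 29.89 N.
P = 55 N exceeds that limit, so A slips over B and the interface friction becomes kinetic: f₁ = μ_k N₁ = 0.44×59.78 = 26.3 N.
B experiences an equal 26.3 N forward from A (third law). B is in equilibrium, so the floor supplies f₂ = 26.3 N of static friction (limit μ_s(m_A+m_B)g = 293.5 N, not exceeded).

f ≈ 26.3 N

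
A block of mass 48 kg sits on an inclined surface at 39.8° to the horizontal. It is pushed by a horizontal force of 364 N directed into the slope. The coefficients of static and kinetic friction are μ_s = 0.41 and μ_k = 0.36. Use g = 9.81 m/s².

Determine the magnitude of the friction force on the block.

The horizontal push has a component P sin θ into the surface, so N = m g cos θ + P sin θ = 361.8 + 233 = 594.8 N.
Parallel to the incline: P cos θ − m g sin θ = 279.7 − 301.4 = -21.76 N; the friction needed to balance this is 21.76 N acting up the slope.
The limit of static friction is μ_s N = 243.9 N.
|f_req| = 21.76 ≤ 243.9 N → the block is in equilibrium; friction equals the required value.

f ≈ 21.8 N (up the incline)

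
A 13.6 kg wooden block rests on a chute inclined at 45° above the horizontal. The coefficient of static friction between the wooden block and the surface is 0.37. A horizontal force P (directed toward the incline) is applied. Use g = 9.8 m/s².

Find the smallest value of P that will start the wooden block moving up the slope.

P ≈ 290 N

At impending motion up the slope, friction acts down-slope at its limit: f = μ_s N.
Perpendicular to the incline: N = m g cos θ + P sin θ.
Along the incline: P cos θ = m g sin θ + μ_s N = m g sin θ + μ_s (m g cos θ + P sin θ).
Solving, P (cos θ − μ_s sin θ) = m g (sin θ + μ_s cos θ), so P = 13.6×9.8×(sin 45° + 0.37 cos 45°)/(cos 45° − 0.37 sin 45°) = 133×0.9687/0.4455 = 290 N.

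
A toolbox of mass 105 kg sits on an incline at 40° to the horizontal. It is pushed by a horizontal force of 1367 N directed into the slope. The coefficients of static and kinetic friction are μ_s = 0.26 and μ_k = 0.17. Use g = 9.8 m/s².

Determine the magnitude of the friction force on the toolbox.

f ≈ 386 N (down the incline)

Resolve perpendicular to the incline: N = m g cos θ + P sin θ = 105×9.8×cos 40° + 1367×sin 40° = 1667 N.
Along the incline, the net driving force (taking up-slope positive) is P cos θ − m g sin θ = 1047 − 661.4 = 385.8 N, so equilibrium requires friction f = -385.8 N (down-slope).
Maximum static friction: μ_s N = 0.26 × 1667 = 433.4 N.
Since 385.8 N is within the 433.4 N limit, the toolbox stays put and friction is exactly 386 N.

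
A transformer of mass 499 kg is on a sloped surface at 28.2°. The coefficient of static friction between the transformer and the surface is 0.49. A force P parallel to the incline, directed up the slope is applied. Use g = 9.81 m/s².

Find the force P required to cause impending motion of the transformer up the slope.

At impending motion up the slope, friction acts down-slope at its limit: f = μ_s N.
P is parallel to the surface, so N = m g cos θ = 4310 N.
Along the incline: P = m g sin θ + μ_s N = 2310 + 0.49×4310 = 4430 N.

P ≈ 4430 N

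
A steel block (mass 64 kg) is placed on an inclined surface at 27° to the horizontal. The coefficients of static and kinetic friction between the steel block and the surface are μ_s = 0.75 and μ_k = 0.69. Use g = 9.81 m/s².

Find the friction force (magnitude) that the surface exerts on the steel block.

f ≈ 285 N (up the incline)

Normal force: N = m g cos θ = 64 × 9.81 × cos 27° = 559.4 N.
Along the slope the weight component is m g sin θ = 285 N; friction must supply exactly this, acting up-slope.
Maximum static friction available: μ_s N = 0.75 × 559.4 = 419.6 N.
Since |285| ≤ 419.6 N, no slip — friction simply equals what equilibrium demands.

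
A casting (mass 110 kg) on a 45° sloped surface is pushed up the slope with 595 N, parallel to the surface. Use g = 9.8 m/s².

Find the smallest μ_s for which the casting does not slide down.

μ_s,min ≈ 0.219

N = m g cos θ = 762.3 N.
Friction must make up the shortfall along the incline: f = m g sin θ − P = 762.3 − 595 = 167.3 N.
At the threshold f = μ_s N, so μ_s,min = 167.3/762.3 = 0.219.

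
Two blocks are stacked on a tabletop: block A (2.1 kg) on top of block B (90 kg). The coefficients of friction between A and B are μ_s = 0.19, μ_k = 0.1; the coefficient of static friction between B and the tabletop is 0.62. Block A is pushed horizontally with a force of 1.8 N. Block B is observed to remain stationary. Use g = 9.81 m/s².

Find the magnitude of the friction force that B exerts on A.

f ≈ 1.8 N

The normal force B exerts on A is simply A's weight, N₁ = 20.6 N.
Maximum static friction on A from B: μ_s N₁ = 0.19×20.6 = 3.914 N.
Since P = 1.8 N ≤ 3.914 N, A does not slip on B; friction on A equals P = 1.8 N.
By Newton's third law B feels 1.8 N forward from A. With B stationary, the floor's static friction on B balances it: f₂ = 1.8 N (well within μ_s(m_A+m_B)g = 560.2 N).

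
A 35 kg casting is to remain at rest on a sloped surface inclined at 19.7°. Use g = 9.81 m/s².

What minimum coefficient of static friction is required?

At the slip threshold m g sin θ = μ_s m g cos θ, so μ_s,min = tan θ.
μ_s,min = tan 19.7° = 0.358.

μ_s,min ≈ 0.358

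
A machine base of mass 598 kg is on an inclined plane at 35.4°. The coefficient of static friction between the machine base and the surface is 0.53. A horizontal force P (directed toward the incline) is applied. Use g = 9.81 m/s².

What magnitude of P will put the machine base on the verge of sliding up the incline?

At impending motion up the slope, friction acts down-slope at its limit: f = μ_s N.
Perpendicular to the incline: N = m g cos θ + P sin θ.
Along the incline: P cos θ = m g sin θ + μ_s N = m g sin θ + μ_s (m g cos θ + P sin θ).
Solving, P (cos θ − μ_s sin θ) = m g (sin θ + μ_s cos θ), so P = 598×9.81×(sin 35.4° + 0.53 cos 35.4°)/(cos 35.4° − 0.53 sin 35.4°) = 5870×1.011/0.5081 = 11700 N.

P ≈ 11700 N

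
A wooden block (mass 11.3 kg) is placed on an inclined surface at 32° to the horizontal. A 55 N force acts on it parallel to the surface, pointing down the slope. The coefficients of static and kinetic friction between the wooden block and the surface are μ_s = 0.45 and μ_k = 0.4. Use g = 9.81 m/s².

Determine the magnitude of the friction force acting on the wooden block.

f ≈ 37.6 N (up the incline)

Perpendicular to the surface, N = m g cos θ = 11.3·9.81·cos 32° = 94.01 N.
The friction needed for equilibrium is m g sin θ + P = 58.74 + 55 = 113.7 N, measured positive up-slope.
Maximum static friction available: μ_s N = 0.45 × 94.01 = 42.3 N.
|113.7| exceeds 42.3 N, so the wooden block slips down-slope; friction is kinetic, f = μ_k N = 0.4×94.01 = 37.6 N.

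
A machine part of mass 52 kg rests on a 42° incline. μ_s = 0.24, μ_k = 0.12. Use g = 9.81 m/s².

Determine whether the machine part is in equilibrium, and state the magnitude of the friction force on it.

f ≈ 45.5 N

N = m g cos θ = 379 N.
Down-slope weight component: m g sin θ = 341 N.
μ_s N = 91 N.
341 > 91 N, so it slides; kinetic friction f = μ_k N = 0.12×379 = 45.5 N.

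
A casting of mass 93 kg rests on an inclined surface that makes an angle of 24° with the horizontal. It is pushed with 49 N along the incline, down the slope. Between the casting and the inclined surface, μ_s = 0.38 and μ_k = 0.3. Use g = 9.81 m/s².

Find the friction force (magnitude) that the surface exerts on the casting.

Perpendicular to the surface, N = m g cos θ = 93·9.81·cos 24° = 833.5 N.
The friction needed for equilibrium is m g sin θ + P = 371.1 + 49 = 420.1 N, measured positive up-slope.
Static friction can supply at most μ_s N = 316.7 N.
|420.1| exceeds 316.7 N, so the casting slips down-slope; friction is kinetic, f = μ_k N = 0.3×833.5 = 250 N.

f ≈ 250 N (up the incline)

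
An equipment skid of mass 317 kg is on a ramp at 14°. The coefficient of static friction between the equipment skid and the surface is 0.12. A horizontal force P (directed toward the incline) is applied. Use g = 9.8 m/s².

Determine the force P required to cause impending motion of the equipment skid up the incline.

At impending motion up the slope, friction acts down-slope at its limit: f = μ_s N.
Perpendicular to the incline: N = m g cos θ + P sin θ.
Along the incline: P cos θ = m g sin θ + μ_s N = m g sin θ + μ_s (m g cos θ + P sin θ).
Solving, P (cos θ − μ_s sin θ) = m g (sin θ + μ_s cos θ), so P = 317×9.8×(sin 14° + 0.12 cos 14°)/(cos 14° − 0.12 sin 14°) = 3110×0.3584/0.9413 = 1180 N.

P ≈ 1180 N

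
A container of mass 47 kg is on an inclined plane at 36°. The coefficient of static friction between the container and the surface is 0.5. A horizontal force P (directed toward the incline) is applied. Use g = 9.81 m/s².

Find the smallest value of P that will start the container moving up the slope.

At impending motion up the slope, friction acts down-slope at its limit: f = μ_s N.
Perpendicular to the incline: N = m g cos θ + P sin θ.
Along the incline: P cos θ = m g sin θ + μ_s N = m g sin θ + μ_s (m g cos θ + P sin θ).
Solving, P (cos θ − μ_s sin θ) = m g (sin θ + μ_s cos θ), so P = 47×9.81×(sin 36° + 0.5 cos 36°)/(cos 36° − 0.5 sin 36°) = 461×0.9923/0.5151 = 888 N.

P ≈ 888 N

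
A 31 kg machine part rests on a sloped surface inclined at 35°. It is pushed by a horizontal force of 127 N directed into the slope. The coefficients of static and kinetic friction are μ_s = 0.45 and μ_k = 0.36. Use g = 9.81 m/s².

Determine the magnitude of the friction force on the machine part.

f ≈ 70.4 N (up the incline)

Resolve perpendicular to the incline: N = m g cos θ + P sin θ = 31×9.81×cos 35° + 127×sin 35° = 322 N.
Parallel to the incline: P cos θ − m g sin θ = 104 − 174.4 = -70.4 N; the friction needed to balance this is 70.4 N acting up the slope.
Maximum static friction: μ_s N = 0.45 × 322 = 144.9 N.
|f_req| = 70.4 ≤ 144.9 N → the machine part is in equilibrium; friction equals the required value.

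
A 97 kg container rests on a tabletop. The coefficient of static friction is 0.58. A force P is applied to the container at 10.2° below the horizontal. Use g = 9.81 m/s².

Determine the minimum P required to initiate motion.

P ≈ 626 N

N = m g + P sin α (the push presses the container into the tabletop).
At impending slip, P cos α = μ_s N = μ_s (m g + P sin α).
Solving: P (cos α − μ_s sin α) = μ_s m g → P = 0.58×952/(cos 10.2° − 0.58 sin 10.2°) = 552/0.8815 = 626 N.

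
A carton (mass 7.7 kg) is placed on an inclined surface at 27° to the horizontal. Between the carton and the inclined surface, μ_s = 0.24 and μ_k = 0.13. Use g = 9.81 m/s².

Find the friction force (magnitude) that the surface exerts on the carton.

The normal reaction is N = m g cos θ = 67.3 N.
Along the slope the weight component is m g sin θ = 34.29 N; friction must supply exactly this, acting up-slope.
Static friction can supply at most μ_s N = 16.15 N.
|34.29| exceeds 16.15 N, so the carton slips down-slope; friction is kinetic, f = μ_k N = 0.13×67.3 = 8.75 N.

f ≈ 8.75 N (up the incline)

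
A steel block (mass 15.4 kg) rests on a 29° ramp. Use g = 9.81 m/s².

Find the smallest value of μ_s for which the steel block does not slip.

μ_s,min ≈ 0.554

At the slip threshold m g sin θ = μ_s m g cos θ, so μ_s,min = tan θ.
μ_s,min = tan 29° = 0.554.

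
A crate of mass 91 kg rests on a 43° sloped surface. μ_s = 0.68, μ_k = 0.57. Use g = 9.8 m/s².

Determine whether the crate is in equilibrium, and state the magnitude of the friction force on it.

f ≈ 372 N

N = m g cos θ = 652 N.
Down-slope weight component: m g sin θ = 608 N.
μ_s N = 444 N.
608 > 444 N, so it slides; kinetic friction f = μ_k N = 0.57×652 = 372 N.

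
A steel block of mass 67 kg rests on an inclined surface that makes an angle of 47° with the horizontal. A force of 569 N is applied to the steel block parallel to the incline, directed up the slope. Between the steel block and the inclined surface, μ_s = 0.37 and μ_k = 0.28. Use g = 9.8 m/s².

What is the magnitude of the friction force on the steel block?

f ≈ 88.8 N (down the incline)

The normal reaction is N = m g cos θ = 447.8 N.
The friction needed for equilibrium is m g sin θ − P = 480.2 − 569 = -88.79 N, measured positive up-slope.
The static-friction ceiling is μ_s N = 0.37 × 447.8 = 165.7 N.
Since |-88.79| ≤ 165.7 N, no slip — friction simply equals what equilibrium demands.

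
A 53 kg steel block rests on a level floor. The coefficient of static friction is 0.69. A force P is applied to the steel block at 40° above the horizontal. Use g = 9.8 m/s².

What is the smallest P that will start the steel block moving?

N = m g − P sin α (the pull lifts the steel block).
At impending slip, P cos α = μ_s N = μ_s (m g − P sin α).
Solving: P (cos α + μ_s sin α) = μ_s m g → P = 0.69×519/(cos 40° + 0.69 sin 40°) = 358/1.21 = 296 N.

P ≈ 296 N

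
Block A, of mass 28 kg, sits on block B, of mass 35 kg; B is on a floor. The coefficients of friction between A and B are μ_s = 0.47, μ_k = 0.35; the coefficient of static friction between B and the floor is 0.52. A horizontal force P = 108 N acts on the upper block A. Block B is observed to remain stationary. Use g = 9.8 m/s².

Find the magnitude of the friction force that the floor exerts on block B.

f ≈ 108 N

Normal force at the A–B interface: N₁ = m_A g = 274.4 N.
So the A–B interface can sustain at most μ_s N₁ = 129 N of static friction.
P = 108 N is within that limit, so A and B move together (both at rest); the A–B friction is simply f₁ = P = 108 N.
By Newton's third law B feels 108 N forward from A. With B stationary, the floor's static friction on B balances it: f₂ = 108 N (well within μ_s(m_A+m_B)g = 321 N).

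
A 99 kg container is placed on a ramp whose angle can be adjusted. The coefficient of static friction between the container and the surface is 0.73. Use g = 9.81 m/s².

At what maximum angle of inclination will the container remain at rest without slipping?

θ_max ≈ 36.1°

At the slip threshold, m g sin θ = μ_s · m g cos θ, so tan θ = μ_s.
θ_max = arctan(0.73) = 36.1°.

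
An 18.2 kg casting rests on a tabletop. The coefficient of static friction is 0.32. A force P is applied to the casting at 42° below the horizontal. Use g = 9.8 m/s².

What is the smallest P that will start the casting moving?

P ≈ 108 N

N = m g + P sin α (the push presses the casting into the tabletop).
At impending slip, P cos α = μ_s N = μ_s (m g + P sin α).
Solving: P (cos α − μ_s sin α) = μ_s m g → P = 0.32×178/(cos 42° − 0.32 sin 42°) = 57.1/0.529 = 108 N.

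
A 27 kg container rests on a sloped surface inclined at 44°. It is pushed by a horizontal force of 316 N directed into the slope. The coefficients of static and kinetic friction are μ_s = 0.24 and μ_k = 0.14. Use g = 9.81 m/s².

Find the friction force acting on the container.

f ≈ 43.3 N (down the incline)

Resolve perpendicular to the incline: N = m g cos θ + P sin θ = 27×9.81×cos 44° + 316×sin 44° = 410 N.
Along the incline, the net driving force (taking up-slope positive) is P cos θ − m g sin θ = 227.3 − 184 = 43.32 N, so equilibrium requires friction f = -43.32 N (down-slope).
The limit of static friction is μ_s N = 98.41 N.
|f_req| = 43.32 ≤ 98.41 N → the container is in equilibrium; friction equals the required value.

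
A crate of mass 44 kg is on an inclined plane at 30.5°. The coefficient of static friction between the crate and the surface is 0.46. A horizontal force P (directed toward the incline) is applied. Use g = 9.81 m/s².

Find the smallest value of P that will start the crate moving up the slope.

P ≈ 621 N

At impending motion up the slope, friction acts down-slope at its limit: f = μ_s N.
Perpendicular to the incline: N = m g cos θ + P sin θ.
Along the incline: P cos θ = m g sin θ + μ_s N = m g sin θ + μ_s (m g cos θ + P sin θ).
Solving, P (cos θ − μ_s sin θ) = m g (sin θ + μ_s cos θ), so P = 44×9.81×(sin 30.5° + 0.46 cos 30.5°)/(cos 30.5° − 0.46 sin 30.5°) = 432×0.9039/0.6282 = 621 N.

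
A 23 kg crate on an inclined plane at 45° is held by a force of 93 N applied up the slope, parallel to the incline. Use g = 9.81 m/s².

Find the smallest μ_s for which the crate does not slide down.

N = m g cos θ = 159.5 N.
Friction must make up the shortfall along the incline: f = m g sin θ − P = 159.5 − 93 = 66.54 N.
At the threshold f = μ_s N, so μ_s,min = 66.54/159.5 = 0.417.

μ_s,min ≈ 0.417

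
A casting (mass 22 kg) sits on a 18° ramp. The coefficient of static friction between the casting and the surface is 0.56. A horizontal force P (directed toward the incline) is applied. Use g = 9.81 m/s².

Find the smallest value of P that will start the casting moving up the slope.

At impending motion up the slope, friction acts down-slope at its limit: f = μ_s N.
Perpendicular to the incline: N = m g cos θ + P sin θ.
Along the incline: P cos θ = m g sin θ + μ_s N = m g sin θ + μ_s (m g cos θ + P sin θ).
Solving, P (cos θ − μ_s sin θ) = m g (sin θ + μ_s cos θ), so P = 22×9.81×(sin 18° + 0.56 cos 18°)/(cos 18° − 0.56 sin 18°) = 216×0.8416/0.778 = 233 N.

P ≈ 233 N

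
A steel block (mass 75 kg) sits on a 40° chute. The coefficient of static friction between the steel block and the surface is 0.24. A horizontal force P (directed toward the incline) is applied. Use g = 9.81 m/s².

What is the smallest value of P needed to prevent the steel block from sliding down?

The steel block tends to slide down (tan θ > μ_s), so at the point of impending slip friction acts up-slope at its limit: f = μ_s N.
Perpendicular to the incline: N = m g cos θ + P sin θ.
Along the incline: P cos θ + μ_s N = m g sin θ, i.e. P cos θ + μ_s (m g cos θ + P sin θ) = m g sin θ.
Solving, P (cos θ + μ_s sin θ) = m g (sin θ − μ_s cos θ), so P = 736×0.4589/0.9203 = 367 N.

P_min ≈ 367 N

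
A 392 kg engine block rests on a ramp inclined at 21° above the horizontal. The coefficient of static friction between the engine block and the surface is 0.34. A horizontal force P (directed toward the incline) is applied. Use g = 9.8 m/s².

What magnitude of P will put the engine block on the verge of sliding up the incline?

At impending motion up the slope, friction acts down-slope at its limit: f = μ_s N.
Perpendicular to the incline: N = m g cos θ + P sin θ.
Along the incline: P cos θ = m g sin θ + μ_s N = m g sin θ + μ_s (m g cos θ + P sin θ).
Solving, P (cos θ − μ_s sin θ) = m g (sin θ + μ_s cos θ), so P = 392×9.8×(sin 21° + 0.34 cos 21°)/(cos 21° − 0.34 sin 21°) = 3840×0.6758/0.8117 = 3200 N.

P ≈ 3200 N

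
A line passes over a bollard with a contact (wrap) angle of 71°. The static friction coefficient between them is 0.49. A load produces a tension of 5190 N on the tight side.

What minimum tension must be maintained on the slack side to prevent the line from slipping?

T_min ≈ 2830 N

Capstan equation at impending slip: T_tight/T_slack = e^{μβ}.
β = 71° = 1.239 rad; e^{μβ} = e^{0.49×1.239} = 1.835.
T_slack = T_tight / e^{μβ} = 5190 / 1.835 = 2830 N.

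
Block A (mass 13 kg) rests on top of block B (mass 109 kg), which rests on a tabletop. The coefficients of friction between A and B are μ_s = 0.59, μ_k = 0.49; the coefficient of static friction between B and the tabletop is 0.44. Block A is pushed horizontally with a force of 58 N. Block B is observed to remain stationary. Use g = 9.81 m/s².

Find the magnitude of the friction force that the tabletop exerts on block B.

Between the blocks, N₁ = m_A g = 127.5 N.
So the A–B interface can sustain at most μ_s N₁ = 75.24 N of static friction.
P = 58 N is within that limit, so A and B move together (both at rest); the A–B friction is simply f₁ = P = 58 N.
B experiences an equal 58 N forward from A (third law). B is in equilibrium, so the floor supplies f₂ = 58 N of static friction (limit μ_s(m_A+m_B)g = 526.6 N, not exceeded).

f ≈ 58 N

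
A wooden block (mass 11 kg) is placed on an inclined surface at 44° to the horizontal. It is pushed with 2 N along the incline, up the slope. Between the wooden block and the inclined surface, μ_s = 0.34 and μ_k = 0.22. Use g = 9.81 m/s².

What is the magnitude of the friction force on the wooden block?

Normal force: N = m g cos θ = 11 × 9.81 × cos 44° = 77.62 N.
The friction needed for equilibrium is m g sin θ − P = 74.96 − 2 = 72.96 N, measured positive up-slope.
Maximum static friction available: μ_s N = 0.34 × 77.62 = 26.39 N.
Since |72.96| > 26.39 N, static friction cannot hold it; the wooden block slides down the incline and kinetic friction applies: f = μ_k N = 0.22 × 77.62 = 17.1 N.

f ≈ 17.1 N (up the incline)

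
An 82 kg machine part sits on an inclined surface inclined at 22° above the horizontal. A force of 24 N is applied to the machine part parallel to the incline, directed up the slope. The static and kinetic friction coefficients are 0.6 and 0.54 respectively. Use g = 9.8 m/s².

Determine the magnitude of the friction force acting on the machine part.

f ≈ 277 N (up the incline)

Perpendicular to the surface, N = m g cos θ = 82·9.8·cos 22° = 745.1 N.
The friction needed for equilibrium is m g sin θ − P = 301 − 24 = 277 N, measured positive up-slope.
The static-friction ceiling is μ_s N = 0.6 × 745.1 = 447.1 N.
Since |277| ≤ 447.1 N, the machine part remains in static equilibrium and friction takes exactly the required value.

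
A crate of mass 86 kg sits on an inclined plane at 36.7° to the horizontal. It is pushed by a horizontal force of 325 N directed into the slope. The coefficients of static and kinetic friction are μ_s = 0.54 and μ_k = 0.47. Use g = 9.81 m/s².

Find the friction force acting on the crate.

f ≈ 244 N (up the incline)

Normal direction: N = m g cos θ + P sin θ = 870.7 N.
Along the incline, the net driving force (taking up-slope positive) is P cos θ − m g sin θ = 260.6 − 504.2 = -243.6 N, so equilibrium requires friction f = 243.6 N (up-slope).
Maximum static friction: μ_s N = 0.54 × 870.7 = 470.2 N.
|f_req| = 243.6 ≤ 470.2 N → the crate is in equilibrium; friction equals the required value.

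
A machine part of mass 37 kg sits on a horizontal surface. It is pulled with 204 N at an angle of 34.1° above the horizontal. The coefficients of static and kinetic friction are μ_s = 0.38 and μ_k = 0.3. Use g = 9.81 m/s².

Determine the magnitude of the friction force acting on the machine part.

N = m g − P sin α = 363 − 204×sin 34.1° = 248.6 N.
The horizontal driving force is P cos α = 168.9 N, so equilibrium needs friction f = 168.9 N.
The static-friction limit is μ_s N = 94.47 N.
The required friction exceeds μ_s N, so the machine part moves and f = μ_k N = 74.6 N.

f ≈ 74.6 N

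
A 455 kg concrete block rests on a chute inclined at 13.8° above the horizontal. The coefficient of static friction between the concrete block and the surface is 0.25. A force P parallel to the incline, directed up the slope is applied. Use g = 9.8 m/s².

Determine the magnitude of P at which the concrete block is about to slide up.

P ≈ 2150 N

At impending motion up the slope, friction acts down-slope at its limit: f = μ_s N.
P is parallel to the surface, so N = m g cos θ = 4330 N.
Along the incline: P = m g sin θ + μ_s N = 1060 + 0.25×4330 = 2150 N.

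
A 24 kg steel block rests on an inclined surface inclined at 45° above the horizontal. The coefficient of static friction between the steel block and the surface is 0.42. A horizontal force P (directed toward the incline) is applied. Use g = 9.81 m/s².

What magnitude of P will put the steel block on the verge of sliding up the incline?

At impending motion up the slope, friction acts down-slope at its limit: f = μ_s N.
Perpendicular to the incline: N = m g cos θ + P sin θ.
Along the incline: P cos θ = m g sin θ + μ_s N = m g sin θ + μ_s (m g cos θ + P sin θ).
Solving, P (cos θ − μ_s sin θ) = m g (sin θ + μ_s cos θ), so P = 24×9.81×(sin 45° + 0.42 cos 45°)/(cos 45° − 0.42 sin 45°) = 235×1.004/0.4101 = 576 N.

P ≈ 576 N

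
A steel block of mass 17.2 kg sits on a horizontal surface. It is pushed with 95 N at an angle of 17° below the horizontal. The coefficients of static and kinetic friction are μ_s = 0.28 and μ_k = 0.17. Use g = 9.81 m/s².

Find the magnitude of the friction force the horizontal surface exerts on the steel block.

f ≈ 33.4 N

N = m g + P sin α = 168.7 + 95×sin 17° = 196.5 N.
Horizontally, friction must balance P cos α = 90.85 N.
μ_s N = 0.28 × 196.5 = 55.02 N.
90.85 > 55.02 N → the steel block slides; f = μ_k N = 0.17×196.5 = 33.4 N.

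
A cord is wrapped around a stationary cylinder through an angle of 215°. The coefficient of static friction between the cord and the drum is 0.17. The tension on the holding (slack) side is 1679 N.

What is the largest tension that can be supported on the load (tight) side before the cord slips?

T_max ≈ 3180 N

At impending slip the capstan equation gives T₂/T₁ = e^{μβ} with β in radians.
β = 215° × π/180 = 3.752 rad.
e^{μβ} = e^{0.17×3.752} = 1.893.
T₂ = T₁ · e^{μβ} = 1679 × 1.893 = 3180 N.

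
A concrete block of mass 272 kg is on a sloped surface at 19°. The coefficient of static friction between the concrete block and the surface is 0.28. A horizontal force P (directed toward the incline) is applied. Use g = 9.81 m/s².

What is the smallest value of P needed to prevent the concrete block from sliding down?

P_min ≈ 157 N

The concrete block tends to slide down (tan θ > μ_s), so at the point of impending slip friction acts up-slope at its limit: f = μ_s N.
Perpendicular to the incline: N = m g cos θ + P sin θ.
Along the incline: P cos θ + μ_s N = m g sin θ, i.e. P cos θ + μ_s (m g cos θ + P sin θ) = m g sin θ.
Solving, P (cos θ + μ_s sin θ) = m g (sin θ − μ_s cos θ), so P = 2670×0.06082/1.037 = 157 N.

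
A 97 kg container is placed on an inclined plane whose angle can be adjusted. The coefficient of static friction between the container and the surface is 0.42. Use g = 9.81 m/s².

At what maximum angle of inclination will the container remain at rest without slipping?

θ_max ≈ 22.8°

At the slip threshold, m g sin θ = μ_s · m g cos θ, so tan θ = μ_s.
θ_max = arctan(0.42) = 22.8°.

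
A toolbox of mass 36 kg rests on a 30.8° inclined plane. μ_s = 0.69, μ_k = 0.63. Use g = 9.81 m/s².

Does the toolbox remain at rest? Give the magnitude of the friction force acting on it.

N = m g cos θ = 303 N.
Down-slope weight component: m g sin θ = 181 N.
μ_s N = 209 N.
181 ≤ 209 N, so it stays put; friction = 181 N.

f ≈ 181 N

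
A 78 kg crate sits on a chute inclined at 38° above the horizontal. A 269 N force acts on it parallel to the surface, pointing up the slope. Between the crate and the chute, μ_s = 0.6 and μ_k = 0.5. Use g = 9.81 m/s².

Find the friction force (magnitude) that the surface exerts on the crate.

Perpendicular to the surface, N = m g cos θ = 78·9.81·cos 38° = 603 N.
For equilibrium along the incline the friction force must supply f = m g sin θ − P = 471.1 − 269 = 202.1 N (positive meaning up-slope).
Static friction can supply at most μ_s N = 361.8 N.
Since |202.1| ≤ 361.8 N, no slip — friction simply equals what equilibrium demands.

f ≈ 202 N (up the incline)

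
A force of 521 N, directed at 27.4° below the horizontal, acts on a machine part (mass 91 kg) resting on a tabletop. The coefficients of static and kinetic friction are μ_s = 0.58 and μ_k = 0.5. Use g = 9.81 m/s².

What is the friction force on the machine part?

f ≈ 463 N

The vertical component of P adds to the normal force: N = m g + P sin α = 892.7 + 239.8 = 1132 N.
For equilibrium, f = P cos α = 521×cos 27.4° = 462.6 N.
μ_s N = 0.58 × 1132 = 656.8 N.
Since 462.6 N does not exceed the limit, the machine part stays at rest and f = 463 N.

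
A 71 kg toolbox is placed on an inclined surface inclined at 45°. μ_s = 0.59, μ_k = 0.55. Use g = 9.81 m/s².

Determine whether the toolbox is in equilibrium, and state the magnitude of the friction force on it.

f ≈ 271 N

N = m g cos θ = 493 N.
Down-slope weight component: m g sin θ = 493 N.
μ_s N = 291 N.
493 > 291 N, so it slides; kinetic friction f = μ_k N = 0.55×493 = 271 N.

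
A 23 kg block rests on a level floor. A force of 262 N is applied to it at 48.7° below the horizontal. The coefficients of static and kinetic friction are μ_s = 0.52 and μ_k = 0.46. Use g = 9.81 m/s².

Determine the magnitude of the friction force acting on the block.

f ≈ 173 N

Vertical equilibrium gives N = m g + P sin α = 422.5 N.
Horizontally, friction must balance P cos α = 172.9 N.
The static-friction limit is μ_s N = 219.7 N.
172.9 ≤ 219.7 N → static; friction equals the required 173 N.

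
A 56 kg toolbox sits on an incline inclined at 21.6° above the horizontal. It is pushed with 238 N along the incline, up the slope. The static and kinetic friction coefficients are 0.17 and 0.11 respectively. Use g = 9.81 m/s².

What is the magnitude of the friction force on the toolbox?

Normal force: N = m g cos θ = 56 × 9.81 × cos 21.6° = 510.8 N.
Parallel to the incline, ΣF = 0 gives f = m g sin θ − P = 202.2 − 238 = -35.77 N (up-slope positive).
The static-friction ceiling is μ_s N = 0.17 × 510.8 = 86.83 N.
Since |-35.77| ≤ 86.83 N, static friction is sufficient; f equals the required value, not μ_s N.

f ≈ 35.8 N (down the incline)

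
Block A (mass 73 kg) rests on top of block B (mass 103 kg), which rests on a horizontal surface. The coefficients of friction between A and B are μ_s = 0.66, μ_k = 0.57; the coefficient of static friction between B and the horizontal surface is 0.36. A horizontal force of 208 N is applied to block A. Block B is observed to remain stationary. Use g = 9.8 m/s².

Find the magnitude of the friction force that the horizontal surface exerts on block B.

f ≈ 208 N

Normal force at the A–B interface: N₁ = m_A g = 715.4 N.
Maximum static friction on A from B: μ_s N₁ = 0.66×715.4 = 472.2 N.
Since P = 208 N ≤ 472.2 N, A does not slip on B; friction on A equals P = 208 N.
By Newton's third law B feels 208 N forward from A. With B stationary, the floor's static friction on B balances it: f₂ = 208 N (well within μ_s(m_A+m_B)g = 620.9 N).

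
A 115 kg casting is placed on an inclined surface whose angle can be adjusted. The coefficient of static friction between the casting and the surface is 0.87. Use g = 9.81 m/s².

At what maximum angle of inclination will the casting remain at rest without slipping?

At the slip threshold, m g sin θ = μ_s · m g cos θ, so tan θ = μ_s.
θ_max = arctan(0.87) = 41°.

θ_max ≈ 41°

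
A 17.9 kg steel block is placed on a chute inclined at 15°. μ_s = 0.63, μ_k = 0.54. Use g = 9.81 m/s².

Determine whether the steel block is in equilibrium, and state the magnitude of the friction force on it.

N = m g cos θ = 170 N.
Down-slope weight component: m g sin θ = 45.4 N.
μ_s N = 107 N.
45.4 ≤ 107 N, so it stays put; friction = 45.4 N.

f ≈ 45.4 N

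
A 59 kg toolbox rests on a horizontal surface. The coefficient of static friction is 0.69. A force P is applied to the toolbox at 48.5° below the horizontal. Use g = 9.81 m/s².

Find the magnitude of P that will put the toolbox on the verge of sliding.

N = m g + P sin α (the push presses the toolbox into the horizontal surface).
At impending slip, P cos α = μ_s N = μ_s (m g + P sin α).
Solving: P (cos α − μ_s sin α) = μ_s m g → P = 0.69×579/(cos 48.5° − 0.69 sin 48.5°) = 399/0.1458 = 2740 N.

P ≈ 2740 N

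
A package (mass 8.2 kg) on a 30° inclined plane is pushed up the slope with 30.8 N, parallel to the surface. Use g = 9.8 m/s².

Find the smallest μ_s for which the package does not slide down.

μ_s,min ≈ 0.135

N = m g cos θ = 69.59 N.
Friction must make up the shortfall along the incline: f = m g sin θ − P = 40.18 − 30.8 = 9.38 N.
At the threshold f = μ_s N, so μ_s,min = 9.38/69.59 = 0.135.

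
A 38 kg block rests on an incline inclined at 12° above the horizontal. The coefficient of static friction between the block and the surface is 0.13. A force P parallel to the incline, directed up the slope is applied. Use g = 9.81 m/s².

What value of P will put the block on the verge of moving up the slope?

P ≈ 125 N

At impending motion up the slope, friction acts down-slope at its limit: f = μ_s N.
P is parallel to the surface, so N = m g cos θ = 365 N.
Along the incline: P = m g sin θ + μ_s N = 77.5 + 0.13×365 = 125 N.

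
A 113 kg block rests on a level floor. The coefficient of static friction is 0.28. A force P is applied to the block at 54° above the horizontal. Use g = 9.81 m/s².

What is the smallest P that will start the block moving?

N = m g − P sin α (the pull lifts the block).
At impending slip, P cos α = μ_s N = μ_s (m g − P sin α).
Solving: P (cos α + μ_s sin α) = μ_s m g → P = 0.28×1110/(cos 54° + 0.28 sin 54°) = 310/0.8143 = 381 N.

P ≈ 381 N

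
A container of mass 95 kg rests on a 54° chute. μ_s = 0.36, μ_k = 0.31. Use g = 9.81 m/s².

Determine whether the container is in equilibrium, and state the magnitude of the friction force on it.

f ≈ 170 N

N = m g cos θ = 548 N.
Down-slope weight component: m g sin θ = 754 N.
μ_s N = 197 N.
754 > 197 N, so it slides; kinetic friction f = μ_k N = 0.31×548 = 170 N.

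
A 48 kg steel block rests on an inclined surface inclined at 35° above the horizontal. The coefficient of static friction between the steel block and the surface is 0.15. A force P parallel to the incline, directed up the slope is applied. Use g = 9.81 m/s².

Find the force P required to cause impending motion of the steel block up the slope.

At impending motion up the slope, friction acts down-slope at its limit: f = μ_s N.
P is parallel to the surface, so N = m g cos θ = 386 N.
Along the incline: P = m g sin θ + μ_s N = 270 + 0.15×386 = 328 N.

P ≈ 328 N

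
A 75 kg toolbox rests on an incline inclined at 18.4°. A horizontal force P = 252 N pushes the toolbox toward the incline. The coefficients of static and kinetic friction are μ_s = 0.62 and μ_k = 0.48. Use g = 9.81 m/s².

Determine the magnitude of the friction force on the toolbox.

Normal direction: N = m g cos θ + P sin θ = 777.7 N.
Parallel to the incline: P cos θ − m g sin θ = 239.1 − 232.2 = 6.878 N; the friction needed to balance this is 6.878 N acting down the slope.
The limit of static friction is μ_s N = 482.2 N.
|f_req| = 6.878 ≤ 482.2 N → the toolbox is in equilibrium; friction equals the required value.

f ≈ 6.88 N (down the incline)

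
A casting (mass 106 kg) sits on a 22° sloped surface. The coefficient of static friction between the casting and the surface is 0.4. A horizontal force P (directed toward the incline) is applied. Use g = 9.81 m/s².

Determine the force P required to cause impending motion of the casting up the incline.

At impending motion up the slope, friction acts down-slope at its limit: f = μ_s N.
Perpendicular to the incline: N = m g cos θ + P sin θ.
Along the incline: P cos θ = m g sin θ + μ_s N = m g sin θ + μ_s (m g cos θ + P sin θ).
Solving, P (cos θ − μ_s sin θ) = m g (sin θ + μ_s cos θ), so P = 106×9.81×(sin 22° + 0.4 cos 22°)/(cos 22° − 0.4 sin 22°) = 1040×0.7455/0.7773 = 997 N.

P ≈ 997 N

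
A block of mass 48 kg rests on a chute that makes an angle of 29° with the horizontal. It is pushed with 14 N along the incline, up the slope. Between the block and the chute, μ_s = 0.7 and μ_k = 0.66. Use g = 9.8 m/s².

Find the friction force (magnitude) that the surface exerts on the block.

Perpendicular to the surface, N = m g cos θ = 48·9.8·cos 29° = 411.4 N.
Parallel to the incline, ΣF = 0 gives f = m g sin θ − P = 228.1 − 14 = 214.1 N (up-slope positive).
The static-friction ceiling is μ_s N = 0.7 × 411.4 = 288 N.
Since |214.1| ≤ 288 N, the block remains in static equilibrium and friction takes exactly the required value.

f ≈ 214 N (up the incline)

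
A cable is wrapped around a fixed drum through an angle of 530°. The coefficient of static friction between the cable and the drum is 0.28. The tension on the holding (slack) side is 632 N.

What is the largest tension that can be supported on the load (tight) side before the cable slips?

At impending slip the capstan equation gives T₂/T₁ = e^{μβ} with β in radians.
β = 530° × π/180 = 9.25 rad.
e^{μβ} = e^{0.28×9.25} = 13.33.
T₂ = T₁ · e^{μβ} = 632 × 13.33 = 8420 N.

T_max ≈ 8420 N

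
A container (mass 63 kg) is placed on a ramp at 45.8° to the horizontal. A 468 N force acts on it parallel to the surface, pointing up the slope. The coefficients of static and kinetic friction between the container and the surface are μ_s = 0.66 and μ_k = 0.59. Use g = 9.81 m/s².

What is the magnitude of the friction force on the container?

f ≈ 24.9 N (down the incline)

The normal reaction is N = m g cos θ = 430.9 N.
Parallel to the incline, ΣF = 0 gives f = m g sin θ − P = 443.1 − 468 = -24.93 N (up-slope positive).
Maximum static friction available: μ_s N = 0.66 × 430.9 = 284.4 N.
Since |-24.93| ≤ 284.4 N, no slip — friction simply equals what equilibrium demands.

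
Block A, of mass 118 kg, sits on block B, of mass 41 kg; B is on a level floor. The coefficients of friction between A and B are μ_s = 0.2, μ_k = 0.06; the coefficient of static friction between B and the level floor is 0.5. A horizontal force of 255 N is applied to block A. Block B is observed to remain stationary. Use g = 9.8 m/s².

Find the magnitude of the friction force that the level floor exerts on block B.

f ≈ 69.4 N

Between the blocks, N₁ = m_A g = 1156 N.
Maximum static friction on A from B: μ_s N₁ = 0.2×1156 = 231.3 N.
P = 255 N exceeds that limit, so A slips over B and the interface friction becomes kinetic: f₁ = μ_k N₁ = 0.06×1156 = 69.4 N.
B experiences an equal 69.4 N forward from A (third law). B is in equilibrium, so the floor supplies f₂ = 69.4 N of static friction (limit μ_s(m_A+m_B)g = 779.1 N, not exceeded).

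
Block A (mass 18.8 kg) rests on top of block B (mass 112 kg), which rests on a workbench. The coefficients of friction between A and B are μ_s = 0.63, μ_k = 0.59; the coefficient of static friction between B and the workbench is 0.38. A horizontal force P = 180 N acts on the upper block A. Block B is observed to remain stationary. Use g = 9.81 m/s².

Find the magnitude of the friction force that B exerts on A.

Normal force at the A–B interface: N₁ = m_A g = 184.4 N.
So the A–B interface can sustain at most μ_s N₁ = 116.2 N of static friction.
P = 180 N exceeds that limit, so A slips over B and the interface friction becomes kinetic: f₁ = μ_k N₁ = 0.59×184.4 = 109 N.
B experiences an equal 109 N forward from A (third law). B is in equilibrium, so the floor supplies f₂ = 109 N of static friction (limit μ_s(m_A+m_B)g = 487.6 N, not exceeded).

f ≈ 109 N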